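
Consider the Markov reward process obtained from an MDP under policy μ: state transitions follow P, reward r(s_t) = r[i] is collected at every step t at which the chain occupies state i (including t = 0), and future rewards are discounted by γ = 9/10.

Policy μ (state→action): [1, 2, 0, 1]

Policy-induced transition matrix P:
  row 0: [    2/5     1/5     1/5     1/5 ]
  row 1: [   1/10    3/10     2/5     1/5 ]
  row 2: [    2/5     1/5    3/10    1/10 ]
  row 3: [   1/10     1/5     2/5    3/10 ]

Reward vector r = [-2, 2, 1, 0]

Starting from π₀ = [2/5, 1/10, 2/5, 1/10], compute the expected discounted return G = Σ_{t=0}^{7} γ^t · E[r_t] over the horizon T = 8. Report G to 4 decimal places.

t=0: π = [0.4000, 0.1000, 0.4000, 0.1000], E[r] = -0.2000, γ^t·E[r] = -0.200000, running G = -0.200000
t=1: π = [0.3400, 0.2100, 0.2800, 0.1700], E[r] = 0.0200, γ^t·E[r] = 0.018000, running G = -0.182000
t=2: π = [0.2860, 0.2210, 0.3040, 0.1890], E[r] = 0.1740, γ^t·E[r] = 0.140940, running G = -0.041060
t=3: π = [0.2770, 0.2221, 0.3124, 0.1885], E[r] = 0.2026, γ^t·E[r] = 0.147695, running G = 0.106635
t=4: π = [0.2768, 0.2222, 0.3134, 0.1876], E[r] = 0.2041, γ^t·E[r] = 0.133936, running G = 0.240572
t=5: π = [0.2771, 0.2222, 0.3133, 0.1874], E[r] = 0.2036, γ^t·E[r] = 0.120244, running G = 0.360815
t=6: π = [0.2771, 0.2222, 0.3133, 0.1874], E[r] = 0.2035, γ^t·E[r] = 0.108143, running G = 0.468959
t=7: π = [0.2771, 0.2222, 0.3133, 0.1874], E[r] = 0.2035, γ^t·E[r] = 0.097323, running G = 0.566282

G = 0.5663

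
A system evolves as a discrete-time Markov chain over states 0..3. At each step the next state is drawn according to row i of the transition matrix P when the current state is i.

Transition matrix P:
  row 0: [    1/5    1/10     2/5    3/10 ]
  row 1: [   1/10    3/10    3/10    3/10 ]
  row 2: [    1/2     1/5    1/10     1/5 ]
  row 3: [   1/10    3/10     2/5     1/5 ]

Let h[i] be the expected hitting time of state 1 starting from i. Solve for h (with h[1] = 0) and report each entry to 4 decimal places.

h = [5.5642, 0.0000, 5.2140, 4.5525]

First-step conditioning: h[1] = 0; for i ≠ 1, h[i] = 1 + Σ_k P[i][k]·h[k].
  h[0] = 1 + 1/5·h[0] + 2/5·h[2] + 3/10·h[3]
  h[2] = 1 + 1/2·h[0] + 1/10·h[2] + 1/5·h[3]
  h[3] = 1 + 1/10·h[0] + 2/5·h[2] + 1/5·h[3]
Solving the 3×3 linear system over states ≠ 1 gives exactly h = [1430/257, 0, 1340/257, 1170/257] (h[1] = 0 is the target).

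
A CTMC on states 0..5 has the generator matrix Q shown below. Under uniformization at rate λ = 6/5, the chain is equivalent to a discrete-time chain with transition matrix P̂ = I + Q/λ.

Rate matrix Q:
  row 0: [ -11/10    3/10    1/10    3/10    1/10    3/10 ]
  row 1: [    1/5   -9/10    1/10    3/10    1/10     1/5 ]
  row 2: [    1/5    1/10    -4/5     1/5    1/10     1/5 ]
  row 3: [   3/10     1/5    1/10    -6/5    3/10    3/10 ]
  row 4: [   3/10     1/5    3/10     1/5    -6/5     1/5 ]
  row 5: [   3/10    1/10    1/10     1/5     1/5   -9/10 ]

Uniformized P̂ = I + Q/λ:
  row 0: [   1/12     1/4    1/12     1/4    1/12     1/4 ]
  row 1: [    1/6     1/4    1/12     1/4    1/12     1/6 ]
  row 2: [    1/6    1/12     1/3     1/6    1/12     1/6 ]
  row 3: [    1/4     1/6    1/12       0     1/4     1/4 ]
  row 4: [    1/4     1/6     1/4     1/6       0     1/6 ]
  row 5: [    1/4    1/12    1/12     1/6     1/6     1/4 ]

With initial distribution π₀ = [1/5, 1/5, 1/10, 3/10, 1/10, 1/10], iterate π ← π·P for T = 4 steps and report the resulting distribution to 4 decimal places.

π = [0.1926, 0.1674, 0.1376, 0.1687, 0.1192, 0.2146]

t=0: π = [0.2000, 0.2000, 0.1000, 0.3000, 0.1000, 0.1000]
t=1: π = [0.1917, 0.1833, 0.1250, 0.1500, 0.1333, 0.2167]
t=2: π = [0.1924, 0.1694, 0.1368, 0.1729, 0.1153, 0.2132]
t=3: π = [0.1924, 0.1677, 0.1367, 0.1680, 0.1203, 0.2149]
t=4: π = [0.1926, 0.1674, 0.1376, 0.1687, 0.1192, 0.2146]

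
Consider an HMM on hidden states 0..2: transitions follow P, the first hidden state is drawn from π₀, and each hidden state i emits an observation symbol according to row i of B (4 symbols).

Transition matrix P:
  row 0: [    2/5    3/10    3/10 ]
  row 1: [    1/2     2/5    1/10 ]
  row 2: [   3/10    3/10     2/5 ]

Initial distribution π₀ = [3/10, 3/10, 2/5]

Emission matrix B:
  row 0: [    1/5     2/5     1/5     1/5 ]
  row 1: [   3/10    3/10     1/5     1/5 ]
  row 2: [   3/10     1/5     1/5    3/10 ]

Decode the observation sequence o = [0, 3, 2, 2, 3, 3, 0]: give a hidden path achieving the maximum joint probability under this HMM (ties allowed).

path = [2, 2, 2, 2, 2, 2, 2]

t=0: δ = [6.000e-02, 9.000e-02, 1.200e-01]  (obs o_0=0)
t=1: δ = [9.000e-03, 7.200e-03, 1.440e-02]  ψ = [1, 1, 2]  (obs o_1=3)
t=2: δ = [8.640e-04, 8.640e-04, 1.152e-03]  ψ = [2, 2, 2]  (obs o_2=2)
t=3: δ = [8.640e-05, 6.912e-05, 9.216e-05]  ψ = [1, 1, 2]  (obs o_3=2)
t=4: δ = [6.912e-06, 5.530e-06, 1.106e-05]  ψ = [0, 1, 2]  (obs o_4=3)
t=5: δ = [6.636e-07, 6.636e-07, 1.327e-06]  ψ = [2, 2, 2]  (obs o_5=3)
t=6: δ = [7.963e-08, 1.194e-07, 1.593e-07]  ψ = [2, 2, 2]  (obs o_6=0)
backtrack: best end state = 2; path = [2, 2, 2, 2, 2, 2, 2]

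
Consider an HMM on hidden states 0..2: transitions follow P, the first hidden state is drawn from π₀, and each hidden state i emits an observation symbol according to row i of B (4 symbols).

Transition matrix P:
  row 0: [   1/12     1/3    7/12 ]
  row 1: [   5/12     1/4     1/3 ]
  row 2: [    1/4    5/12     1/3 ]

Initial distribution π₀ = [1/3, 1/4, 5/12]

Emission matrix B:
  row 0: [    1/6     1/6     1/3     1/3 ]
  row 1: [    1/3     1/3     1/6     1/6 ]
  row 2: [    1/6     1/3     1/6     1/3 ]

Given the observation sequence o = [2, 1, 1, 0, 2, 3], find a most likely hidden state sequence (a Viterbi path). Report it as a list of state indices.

path = [0, 2, 2, 1, 0, 2]

t=0: δ = [1.111e-01, 4.167e-02, 6.944e-02]  (obs o_0=2)
t=1: δ = [2.894e-03, 1.235e-02, 2.160e-02]  ψ = [1, 0, 0]  (obs o_1=1)
t=2: δ = [9.002e-04, 3.001e-03, 2.401e-03]  ψ = [2, 2, 2]  (obs o_2=1)
t=3: δ = [2.084e-04, 3.334e-04, 1.667e-04]  ψ = [1, 2, 1]  (obs o_3=0)
t=4: δ = [4.631e-05, 1.389e-05, 2.026e-05]  ψ = [1, 1, 0]  (obs o_4=2)
t=5: δ = [1.929e-06, 2.573e-06, 9.004e-06]  ψ = [1, 0, 0]  (obs o_5=3)
backtrack: best end state = 2; path = [0, 2, 2, 1, 0, 2]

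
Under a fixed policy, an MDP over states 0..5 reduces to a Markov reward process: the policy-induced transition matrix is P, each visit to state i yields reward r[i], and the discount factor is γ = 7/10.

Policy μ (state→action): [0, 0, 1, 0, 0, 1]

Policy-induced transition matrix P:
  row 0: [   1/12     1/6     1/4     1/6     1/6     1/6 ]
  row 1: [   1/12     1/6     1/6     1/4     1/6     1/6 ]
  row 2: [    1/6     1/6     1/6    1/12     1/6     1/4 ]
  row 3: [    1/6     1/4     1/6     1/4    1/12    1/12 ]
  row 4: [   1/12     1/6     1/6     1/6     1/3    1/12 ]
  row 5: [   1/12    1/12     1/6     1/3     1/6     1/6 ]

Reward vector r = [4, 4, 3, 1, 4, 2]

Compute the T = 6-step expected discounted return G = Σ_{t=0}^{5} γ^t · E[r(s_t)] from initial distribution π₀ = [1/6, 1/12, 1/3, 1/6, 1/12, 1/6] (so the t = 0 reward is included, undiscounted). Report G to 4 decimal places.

G = 8.4637

t=0: π = [0.1667, 0.0833, 0.3333, 0.1667, 0.0833, 0.1667], E[r] = 2.8333, γ^t·E[r] = 2.833333, running G = 2.833333
t=1: π = [0.1250, 0.1667, 0.1806, 0.1875, 0.1667, 0.1736], E[r] = 2.9097, γ^t·E[r] = 2.036806, running G = 4.870139
t=2: π = [0.1140, 0.1678, 0.1771, 0.2101, 0.1788, 0.1522], E[r] = 2.8883, γ^t·E[r] = 1.415272, running G = 6.285411
t=3: π = [0.1156, 0.1715, 0.1762, 0.2088, 0.1790, 0.1490], E[r] = 2.8995, γ^t·E[r] = 0.994528, running G = 7.279939
t=4: π = [0.1154, 0.1716, 0.1763, 0.2085, 0.1791, 0.1490], E[r] = 2.9001, γ^t·E[r] = 0.696313, running G = 7.976252
t=5: π = [0.1154, 0.1716, 0.1763, 0.2085, 0.1791, 0.1491], E[r] = 2.9001, γ^t·E[r] = 0.487423, running G = 8.463675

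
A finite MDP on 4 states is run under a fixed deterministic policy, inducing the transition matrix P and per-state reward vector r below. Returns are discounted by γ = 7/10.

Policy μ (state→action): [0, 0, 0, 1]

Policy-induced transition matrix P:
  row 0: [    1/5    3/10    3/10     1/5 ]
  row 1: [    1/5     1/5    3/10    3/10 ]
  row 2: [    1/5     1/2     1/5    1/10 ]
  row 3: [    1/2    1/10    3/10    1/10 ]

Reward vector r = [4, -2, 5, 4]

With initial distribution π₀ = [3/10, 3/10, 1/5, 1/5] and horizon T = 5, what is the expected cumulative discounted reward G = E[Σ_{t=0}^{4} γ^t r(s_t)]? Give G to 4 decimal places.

G = 6.9797

t=0: π = [0.3000, 0.3000, 0.2000, 0.2000], E[r] = 2.4000, γ^t·E[r] = 2.400000, running G = 2.400000
t=1: π = [0.2600, 0.2700, 0.2800, 0.1900], E[r] = 2.6600, γ^t·E[r] = 1.862000, running G = 4.262000
t=2: π = [0.2570, 0.2910, 0.2720, 0.1800], E[r] = 2.5260, γ^t·E[r] = 1.237740, running G = 5.499740
t=3: π = [0.2540, 0.2893, 0.2728, 0.1839], E[r] = 2.5370, γ^t·E[r] = 0.870191, running G = 6.369931
t=4: π = [0.2552, 0.2889, 0.2727, 0.1833], E[r] = 2.5396, γ^t·E[r] = 0.609763, running G = 6.979694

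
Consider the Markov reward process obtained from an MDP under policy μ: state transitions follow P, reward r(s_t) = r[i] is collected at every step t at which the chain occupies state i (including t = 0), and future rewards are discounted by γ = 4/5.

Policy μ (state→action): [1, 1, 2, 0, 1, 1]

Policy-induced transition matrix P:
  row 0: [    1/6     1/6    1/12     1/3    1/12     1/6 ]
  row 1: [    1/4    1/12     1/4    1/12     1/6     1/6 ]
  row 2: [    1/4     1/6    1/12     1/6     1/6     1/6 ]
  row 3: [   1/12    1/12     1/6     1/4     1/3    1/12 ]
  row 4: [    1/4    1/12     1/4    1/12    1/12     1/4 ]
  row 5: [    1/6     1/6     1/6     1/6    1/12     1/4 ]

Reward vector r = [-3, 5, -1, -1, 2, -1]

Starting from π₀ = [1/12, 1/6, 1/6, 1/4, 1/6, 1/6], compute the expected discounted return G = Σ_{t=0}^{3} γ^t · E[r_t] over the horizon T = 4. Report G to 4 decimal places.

t=0: π = [0.0833, 0.1667, 0.1667, 0.2500, 0.1667, 0.1667], E[r] = 0.3333, γ^t·E[r] = 0.333333, running G = 0.333333
t=1: π = [0.1875, 0.1181, 0.1736, 0.1736, 0.1736, 0.1736], E[r] = -0.1458, γ^t·E[r] = -0.116667, running G = 0.216667
t=2: π = [0.1910, 0.1279, 0.1609, 0.1881, 0.1510, 0.1811], E[r] = -0.1615, γ^t·E[r] = -0.103333, running G = 0.113333
t=3: π = [0.1876, 0.1277, 0.1606, 0.1909, 0.1544, 0.1787], E[r] = -0.1455, γ^t·E[r] = -0.074519, running G = 0.038815

G = 0.0388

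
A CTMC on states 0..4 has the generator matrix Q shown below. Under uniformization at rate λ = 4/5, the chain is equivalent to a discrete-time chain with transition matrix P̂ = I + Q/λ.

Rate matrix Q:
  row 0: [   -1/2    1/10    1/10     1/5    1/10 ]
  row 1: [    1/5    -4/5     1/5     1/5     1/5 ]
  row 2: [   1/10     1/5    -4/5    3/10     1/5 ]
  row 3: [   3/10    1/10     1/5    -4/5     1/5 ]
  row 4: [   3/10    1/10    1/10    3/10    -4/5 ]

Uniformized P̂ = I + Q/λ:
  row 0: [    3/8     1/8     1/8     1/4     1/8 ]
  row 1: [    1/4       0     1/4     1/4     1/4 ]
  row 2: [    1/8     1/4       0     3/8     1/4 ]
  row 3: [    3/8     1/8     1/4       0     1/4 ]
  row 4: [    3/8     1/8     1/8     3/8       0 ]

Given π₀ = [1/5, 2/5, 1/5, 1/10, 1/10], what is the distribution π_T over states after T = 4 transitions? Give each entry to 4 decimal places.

π = [0.3212, 0.1281, 0.1510, 0.2320, 0.1678]

t=0: π = [0.2000, 0.4000, 0.2000, 0.1000, 0.1000]
t=1: π = [0.2750, 0.1000, 0.1625, 0.2625, 0.2000]
t=2: π = [0.3219, 0.1328, 0.1500, 0.2297, 0.1656]
t=3: π = [0.3209, 0.1271, 0.1516, 0.2320, 0.1684]
t=4: π = [0.3212, 0.1281, 0.1510, 0.2320, 0.1678]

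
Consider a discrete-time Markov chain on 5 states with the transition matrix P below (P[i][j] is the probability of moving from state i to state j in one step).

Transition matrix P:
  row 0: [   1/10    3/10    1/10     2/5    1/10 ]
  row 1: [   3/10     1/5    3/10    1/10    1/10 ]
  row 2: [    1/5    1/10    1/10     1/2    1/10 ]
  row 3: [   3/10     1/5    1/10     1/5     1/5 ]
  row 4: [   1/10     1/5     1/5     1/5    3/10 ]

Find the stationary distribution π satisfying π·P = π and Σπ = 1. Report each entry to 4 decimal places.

Balance equations π_j = Σ_i π_i·P[i][j]:
  π_0 = 1/10·π_0 + 3/10·π_1 + 1/5·π_2 + 3/10·π_3 + 1/10·π_4
  π_1 = 3/10·π_0 + 1/5·π_1 + 1/10·π_2 + 1/5·π_3 + 1/5·π_4
  π_2 = 1/10·π_0 + 3/10·π_1 + 1/10·π_2 + 1/10·π_3 + 1/5·π_4
  π_3 = 2/5·π_0 + 1/10·π_1 + 1/2·π_2 + 1/5·π_3 + 1/5·π_4
  normalize: π_0 + π_1 + π_2 + π_3 + π_4 = 1
Solving the linear system gives exactly π = [2295/10903, 2239/10903, 1711/10903, 2929/10903, 1729/10903].

π = [0.2105, 0.2054, 0.1569, 0.2686, 0.1586]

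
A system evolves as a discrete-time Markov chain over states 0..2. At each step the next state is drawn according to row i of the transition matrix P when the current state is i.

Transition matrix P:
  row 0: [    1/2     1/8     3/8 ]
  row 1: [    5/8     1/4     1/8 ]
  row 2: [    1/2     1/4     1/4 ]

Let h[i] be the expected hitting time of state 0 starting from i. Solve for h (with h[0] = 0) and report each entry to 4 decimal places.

h = [0.0000, 1.6471, 1.8824]

First-step conditioning: h[0] = 0; for i ≠ 0, h[i] = 1 + Σ_k P[i][k]·h[k].
  h[1] = 1 + 1/4·h[1] + 1/8·h[2]
  h[2] = 1 + 1/4·h[1] + 1/4·h[2]
Solving the 2×2 linear system over states ≠ 0 gives exactly h = [0, 28/17, 32/17] (h[0] = 0 is the target).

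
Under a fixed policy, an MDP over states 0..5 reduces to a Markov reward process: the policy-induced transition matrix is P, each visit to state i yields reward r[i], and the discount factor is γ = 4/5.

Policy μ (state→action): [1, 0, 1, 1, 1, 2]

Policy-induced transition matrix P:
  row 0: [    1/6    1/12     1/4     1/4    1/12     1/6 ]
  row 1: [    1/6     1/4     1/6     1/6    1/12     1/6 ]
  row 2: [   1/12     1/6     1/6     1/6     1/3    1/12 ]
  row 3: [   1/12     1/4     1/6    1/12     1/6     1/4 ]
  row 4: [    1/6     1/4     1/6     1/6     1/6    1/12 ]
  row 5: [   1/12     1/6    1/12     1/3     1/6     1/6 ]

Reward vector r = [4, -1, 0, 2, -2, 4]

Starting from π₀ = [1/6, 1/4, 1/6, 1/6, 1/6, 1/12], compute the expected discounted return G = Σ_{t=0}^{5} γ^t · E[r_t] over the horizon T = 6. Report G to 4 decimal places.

t=0: π = [0.1667, 0.2500, 0.1667, 0.1667, 0.1667, 0.0833], E[r] = 0.7500, γ^t·E[r] = 0.750000, running G = 0.750000
t=1: π = [0.1319, 0.2014, 0.1736, 0.1806, 0.1597, 0.1528], E[r] = 0.9792, γ^t·E[r] = 0.783333, running G = 1.533333
t=2: π = [0.1244, 0.2008, 0.1649, 0.1881, 0.1678, 0.1539], E[r] = 0.9531, γ^t·E[r] = 0.610000, running G = 2.143333
t=3: π = [0.1244, 0.2027, 0.1642, 0.1870, 0.1671, 0.1546], E[r] = 0.9534, γ^t·E[r] = 0.488123, running G = 2.631457
t=4: π = [0.1245, 0.2027, 0.1642, 0.1872, 0.1668, 0.1546], E[r] = 0.9548, γ^t·E[r] = 0.391100, running G = 3.022556
t=5: π = [0.1245, 0.2027, 0.1642, 0.1872, 0.1668, 0.1547], E[r] = 0.9550, γ^t·E[r] = 0.312932, running G = 3.335489

G = 3.3355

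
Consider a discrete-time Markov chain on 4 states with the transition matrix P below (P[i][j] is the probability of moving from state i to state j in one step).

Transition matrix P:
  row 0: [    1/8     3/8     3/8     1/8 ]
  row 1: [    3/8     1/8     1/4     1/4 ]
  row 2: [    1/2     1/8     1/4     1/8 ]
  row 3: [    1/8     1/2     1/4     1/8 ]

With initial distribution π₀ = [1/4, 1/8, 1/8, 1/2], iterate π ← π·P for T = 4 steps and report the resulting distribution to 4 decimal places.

t=0: π = [0.2500, 0.1250, 0.1250, 0.5000]
t=1: π = [0.2031, 0.3750, 0.2813, 0.1406]
t=2: π = [0.3242, 0.2285, 0.2754, 0.1719]
t=3: π = [0.2854, 0.2705, 0.2905, 0.1536]
t=4: π = [0.3016, 0.2539, 0.2857, 0.1588]

π = [0.3016, 0.2539, 0.2857, 0.1588]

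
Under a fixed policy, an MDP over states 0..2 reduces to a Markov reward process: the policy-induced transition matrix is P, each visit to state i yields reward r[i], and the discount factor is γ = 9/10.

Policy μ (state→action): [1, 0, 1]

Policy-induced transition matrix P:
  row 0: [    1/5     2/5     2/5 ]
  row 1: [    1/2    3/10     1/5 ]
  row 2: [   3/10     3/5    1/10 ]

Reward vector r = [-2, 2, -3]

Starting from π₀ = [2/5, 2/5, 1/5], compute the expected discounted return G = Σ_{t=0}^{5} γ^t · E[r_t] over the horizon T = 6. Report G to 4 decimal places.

G = -2.8873

t=0: π = [0.4000, 0.4000, 0.2000], E[r] = -0.6000, γ^t·E[r] = -0.600000, running G = -0.600000
t=1: π = [0.3400, 0.4000, 0.2600], E[r] = -0.6600, γ^t·E[r] = -0.594000, running G = -1.194000
t=2: π = [0.3460, 0.4120, 0.2420], E[r] = -0.5940, γ^t·E[r] = -0.481140, running G = -1.675140
t=3: π = [0.3478, 0.4072, 0.2450], E[r] = -0.6162, γ^t·E[r] = -0.449210, running G = -2.124350
t=4: π = [0.3467, 0.4083, 0.2451], E[r] = -0.6119, γ^t·E[r] = -0.401494, running G = -2.525844
t=5: π = [0.3470, 0.4082, 0.2448], E[r] = -0.6121, γ^t·E[r] = -0.361433, running G = -2.887277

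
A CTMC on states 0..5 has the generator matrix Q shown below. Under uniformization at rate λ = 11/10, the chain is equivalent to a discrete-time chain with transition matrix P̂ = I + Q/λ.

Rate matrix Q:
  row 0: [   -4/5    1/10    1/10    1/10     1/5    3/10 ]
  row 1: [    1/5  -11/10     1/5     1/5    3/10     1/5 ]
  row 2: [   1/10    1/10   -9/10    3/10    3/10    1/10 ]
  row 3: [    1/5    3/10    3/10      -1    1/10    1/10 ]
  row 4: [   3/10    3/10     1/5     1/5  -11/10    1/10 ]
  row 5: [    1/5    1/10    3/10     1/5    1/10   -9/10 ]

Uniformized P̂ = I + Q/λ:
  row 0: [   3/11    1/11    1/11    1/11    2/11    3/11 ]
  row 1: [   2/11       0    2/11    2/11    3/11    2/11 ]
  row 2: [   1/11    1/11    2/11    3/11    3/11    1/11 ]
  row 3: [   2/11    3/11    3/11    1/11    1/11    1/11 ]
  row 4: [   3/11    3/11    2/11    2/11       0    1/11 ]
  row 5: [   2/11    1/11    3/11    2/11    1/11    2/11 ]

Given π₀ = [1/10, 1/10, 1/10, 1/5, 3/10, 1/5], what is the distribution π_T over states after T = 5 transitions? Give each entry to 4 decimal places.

π = [0.1963, 0.1372, 0.1931, 0.1664, 0.1542, 0.1528]

t=0: π = [0.1000, 0.1000, 0.1000, 0.2000, 0.3000, 0.2000]
t=1: π = [0.2091, 0.1727, 0.2091, 0.1636, 0.1091, 0.1364]
t=2: π = [0.1917, 0.1248, 0.1901, 0.1669, 0.1694, 0.1570]
t=3: π = [0.1974, 0.1407, 0.1938, 0.1665, 0.1502, 0.1514]
t=4: π = [0.1958, 0.1357, 0.1928, 0.1664, 0.1560, 0.1534]
t=5: π = [0.1963, 0.1372, 0.1931, 0.1664, 0.1542, 0.1528]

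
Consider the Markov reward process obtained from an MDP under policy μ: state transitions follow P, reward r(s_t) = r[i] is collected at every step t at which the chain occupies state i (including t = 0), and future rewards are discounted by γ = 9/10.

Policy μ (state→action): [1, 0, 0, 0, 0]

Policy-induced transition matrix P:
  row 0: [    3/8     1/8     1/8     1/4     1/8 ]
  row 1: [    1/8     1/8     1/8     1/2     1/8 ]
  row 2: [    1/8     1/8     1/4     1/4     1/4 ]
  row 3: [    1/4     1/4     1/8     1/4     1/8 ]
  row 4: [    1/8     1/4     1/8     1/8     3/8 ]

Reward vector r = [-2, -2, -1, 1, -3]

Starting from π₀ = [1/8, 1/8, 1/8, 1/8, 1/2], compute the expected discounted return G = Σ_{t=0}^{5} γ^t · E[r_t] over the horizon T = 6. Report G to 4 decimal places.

G = -6.7875

t=0: π = [0.1250, 0.1250, 0.1250, 0.1250, 0.5000], E[r] = -2.0000, γ^t·E[r] = -2.000000, running G = -2.000000
t=1: π = [0.1719, 0.2031, 0.1406, 0.2188, 0.2656], E[r] = -1.4688, γ^t·E[r] = -1.321875, running G = -3.321875
t=2: π = [0.1953, 0.1855, 0.1426, 0.2676, 0.2090], E[r] = -1.2637, γ^t·E[r] = -1.023574, running G = -4.345449
t=3: π = [0.2073, 0.1846, 0.1428, 0.2703, 0.1951], E[r] = -1.2415, γ^t·E[r] = -0.905021, running G = -5.250470
t=4: π = [0.2106, 0.1832, 0.1429, 0.2718, 0.1916], E[r] = -1.2335, γ^t·E[r] = -0.809293, running G = -6.059763
t=5: π = [0.2116, 0.1829, 0.1429, 0.2718, 0.1908], E[r] = -1.2324, γ^t·E[r] = -0.727713, running G = -6.787475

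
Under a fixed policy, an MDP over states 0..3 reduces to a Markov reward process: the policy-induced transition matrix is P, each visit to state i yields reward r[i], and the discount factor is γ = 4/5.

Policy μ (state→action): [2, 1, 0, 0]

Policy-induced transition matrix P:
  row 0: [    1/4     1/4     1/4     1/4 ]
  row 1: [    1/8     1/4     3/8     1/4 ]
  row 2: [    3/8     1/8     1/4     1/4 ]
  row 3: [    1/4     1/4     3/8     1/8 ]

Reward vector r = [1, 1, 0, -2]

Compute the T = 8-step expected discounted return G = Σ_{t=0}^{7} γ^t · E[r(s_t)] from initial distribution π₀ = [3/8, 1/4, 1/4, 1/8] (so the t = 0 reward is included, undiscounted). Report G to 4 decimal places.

G = 0.4448

t=0: π = [0.3750, 0.2500, 0.2500, 0.1250], E[r] = 0.3750, γ^t·E[r] = 0.375000, running G = 0.375000
t=1: π = [0.2500, 0.2188, 0.2969, 0.2344], E[r] = 0.0000, γ^t·E[r] = 0.000000, running G = 0.375000
t=2: π = [0.2598, 0.2129, 0.3066, 0.2207], E[r] = 0.0313, γ^t·E[r] = 0.020000, running G = 0.395000
t=3: π = [0.2617, 0.2117, 0.3042, 0.2224], E[r] = 0.0286, γ^t·E[r] = 0.014625, running G = 0.409625
t=4: π = [0.2616, 0.2120, 0.3043, 0.2222], E[r] = 0.0291, γ^t·E[r] = 0.011938, running G = 0.421563
t=5: π = [0.2615, 0.2120, 0.3043, 0.2222], E[r] = 0.0291, γ^t·E[r] = 0.009520, running G = 0.431083
t=6: π = [0.2615, 0.2120, 0.3043, 0.2222], E[r] = 0.0291, γ^t·E[r] = 0.007618, running G = 0.438701
t=7: π = [0.2615, 0.2120, 0.3043, 0.2222], E[r] = 0.0291, γ^t·E[r] = 0.006094, running G = 0.444795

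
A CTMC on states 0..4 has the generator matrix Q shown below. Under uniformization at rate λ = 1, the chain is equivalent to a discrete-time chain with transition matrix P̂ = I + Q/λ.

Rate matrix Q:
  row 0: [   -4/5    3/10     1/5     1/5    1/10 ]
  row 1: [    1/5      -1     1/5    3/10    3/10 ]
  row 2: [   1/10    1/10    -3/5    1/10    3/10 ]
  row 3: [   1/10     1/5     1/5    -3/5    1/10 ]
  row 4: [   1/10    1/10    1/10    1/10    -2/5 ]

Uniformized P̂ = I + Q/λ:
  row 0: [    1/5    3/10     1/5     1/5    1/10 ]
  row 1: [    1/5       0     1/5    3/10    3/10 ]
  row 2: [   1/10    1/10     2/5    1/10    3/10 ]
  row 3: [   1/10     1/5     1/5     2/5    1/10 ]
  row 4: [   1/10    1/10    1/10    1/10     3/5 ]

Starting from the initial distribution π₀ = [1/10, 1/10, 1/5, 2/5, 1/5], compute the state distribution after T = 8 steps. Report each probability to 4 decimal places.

π = [0.1258, 0.1318, 0.2081, 0.1985, 0.3358]

t=0: π = [0.1000, 0.1000, 0.2000, 0.4000, 0.2000]
t=1: π = [0.1200, 0.1500, 0.2200, 0.2500, 0.2600]
t=2: π = [0.1270, 0.1340, 0.2180, 0.2170, 0.3040]
t=3: π = [0.1261, 0.1337, 0.2132, 0.2046, 0.3224]
t=4: π = [0.1260, 0.1323, 0.2104, 0.2007, 0.3306]
t=5: π = [0.1258, 0.1320, 0.2090, 0.1993, 0.3338]
t=6: π = [0.1258, 0.1319, 0.2084, 0.1988, 0.3351]
t=7: π = [0.1258, 0.1318, 0.2082, 0.1986, 0.3356]
t=8: π = [0.1258, 0.1318, 0.2081, 0.1985, 0.3358]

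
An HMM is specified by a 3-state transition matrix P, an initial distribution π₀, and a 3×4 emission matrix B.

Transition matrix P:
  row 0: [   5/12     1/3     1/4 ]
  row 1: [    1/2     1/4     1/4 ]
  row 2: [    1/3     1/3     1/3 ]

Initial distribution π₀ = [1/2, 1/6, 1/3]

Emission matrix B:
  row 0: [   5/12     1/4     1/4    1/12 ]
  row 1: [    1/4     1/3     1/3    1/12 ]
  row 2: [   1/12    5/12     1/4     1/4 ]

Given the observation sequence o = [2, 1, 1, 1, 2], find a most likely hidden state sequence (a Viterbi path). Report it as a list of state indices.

path = [0, 2, 2, 2, 1]

t=0: δ = [1.250e-01, 5.556e-02, 8.333e-02]  (obs o_0=2)
t=1: δ = [1.302e-02, 1.389e-02, 1.302e-02]  ψ = [0, 0, 0]  (obs o_1=1)
t=2: δ = [1.736e-03, 1.447e-03, 1.808e-03]  ψ = [1, 0, 2]  (obs o_2=1)
t=3: δ = [1.808e-04, 2.009e-04, 2.512e-04]  ψ = [0, 2, 2]  (obs o_3=1)
t=4: δ = [2.512e-05, 2.791e-05, 2.093e-05]  ψ = [1, 2, 2]  (obs o_4=2)
backtrack: best end state = 1; path = [0, 2, 2, 2, 1]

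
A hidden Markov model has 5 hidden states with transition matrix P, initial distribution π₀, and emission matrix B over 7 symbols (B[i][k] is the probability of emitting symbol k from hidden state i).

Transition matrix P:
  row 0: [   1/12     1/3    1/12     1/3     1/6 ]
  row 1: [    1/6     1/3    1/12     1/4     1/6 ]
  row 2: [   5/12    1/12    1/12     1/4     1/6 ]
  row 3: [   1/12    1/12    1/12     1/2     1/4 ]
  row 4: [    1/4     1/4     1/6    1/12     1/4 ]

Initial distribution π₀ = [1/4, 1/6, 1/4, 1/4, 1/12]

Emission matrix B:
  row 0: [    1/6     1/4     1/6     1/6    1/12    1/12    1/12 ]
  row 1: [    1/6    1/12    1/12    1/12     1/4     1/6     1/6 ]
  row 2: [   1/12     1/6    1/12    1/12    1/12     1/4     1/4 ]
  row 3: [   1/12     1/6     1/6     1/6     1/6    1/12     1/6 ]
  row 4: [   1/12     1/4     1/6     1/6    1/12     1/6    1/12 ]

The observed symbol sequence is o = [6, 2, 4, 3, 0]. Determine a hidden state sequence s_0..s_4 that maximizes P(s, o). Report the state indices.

t=0: δ = [2.083e-02, 2.778e-02, 6.250e-02, 4.167e-02, 6.944e-03]  (obs o_0=6)
t=1: δ = [4.340e-03, 7.716e-04, 4.340e-04, 3.472e-03, 1.736e-03]  ψ = [2, 1, 2, 3, 2]  (obs o_1=2)
t=2: δ = [3.617e-05, 3.617e-04, 3.014e-05, 2.894e-04, 7.234e-05]  ψ = [4, 0, 0, 3, 3]  (obs o_2=4)
t=3: δ = [1.005e-05, 1.005e-05, 2.512e-06, 2.411e-05, 1.206e-05]  ψ = [1, 1, 1, 3, 3]  (obs o_3=3)
t=4: δ = [5.023e-07, 5.582e-07, 1.674e-07, 1.005e-06, 5.023e-07]  ψ = [4, 0, 3, 3, 3]  (obs o_4=0)
backtrack: best end state = 3; path = [3, 3, 3, 3, 3]

path = [3, 3, 3, 3, 3]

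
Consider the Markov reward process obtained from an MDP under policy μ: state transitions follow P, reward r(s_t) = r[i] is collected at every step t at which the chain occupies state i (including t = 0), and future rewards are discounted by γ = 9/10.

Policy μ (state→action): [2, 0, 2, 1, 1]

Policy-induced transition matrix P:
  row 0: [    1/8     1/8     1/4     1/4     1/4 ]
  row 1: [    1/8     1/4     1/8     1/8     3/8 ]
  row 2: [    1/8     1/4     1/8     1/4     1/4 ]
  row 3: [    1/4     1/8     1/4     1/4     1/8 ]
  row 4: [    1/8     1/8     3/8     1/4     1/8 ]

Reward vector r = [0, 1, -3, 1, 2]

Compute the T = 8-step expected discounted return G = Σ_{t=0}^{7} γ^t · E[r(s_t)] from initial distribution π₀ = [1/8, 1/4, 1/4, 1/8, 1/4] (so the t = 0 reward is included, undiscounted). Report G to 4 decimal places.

G = 0.9094

t=0: π = [0.1250, 0.2500, 0.2500, 0.1250, 0.2500], E[r] = 0.1250, γ^t·E[r] = 0.125000, running G = 0.125000
t=1: π = [0.1406, 0.1875, 0.2188, 0.2188, 0.2344], E[r] = 0.2188, γ^t·E[r] = 0.196875, running G = 0.321875
t=2: π = [0.1523, 0.1758, 0.2285, 0.2266, 0.2168], E[r] = 0.1504, γ^t·E[r] = 0.121816, running G = 0.443691
t=3: π = [0.1533, 0.1755, 0.2266, 0.2280, 0.2166], E[r] = 0.1570, γ^t·E[r] = 0.114440, running G = 0.558132
t=4: π = [0.1535, 0.1753, 0.2268, 0.2281, 0.2164], E[r] = 0.1556, γ^t·E[r] = 0.102115, running G = 0.660247
t=5: π = [0.1535, 0.1753, 0.2268, 0.2281, 0.2164], E[r] = 0.1557, γ^t·E[r] = 0.091937, running G = 0.752184
t=6: π = [0.1535, 0.1753, 0.2268, 0.2281, 0.2164], E[r] = 0.1557, γ^t·E[r] = 0.082738, running G = 0.834922
t=7: π = [0.1535, 0.1753, 0.2268, 0.2281, 0.2164], E[r] = 0.1557, γ^t·E[r] = 0.074464, running G = 0.909386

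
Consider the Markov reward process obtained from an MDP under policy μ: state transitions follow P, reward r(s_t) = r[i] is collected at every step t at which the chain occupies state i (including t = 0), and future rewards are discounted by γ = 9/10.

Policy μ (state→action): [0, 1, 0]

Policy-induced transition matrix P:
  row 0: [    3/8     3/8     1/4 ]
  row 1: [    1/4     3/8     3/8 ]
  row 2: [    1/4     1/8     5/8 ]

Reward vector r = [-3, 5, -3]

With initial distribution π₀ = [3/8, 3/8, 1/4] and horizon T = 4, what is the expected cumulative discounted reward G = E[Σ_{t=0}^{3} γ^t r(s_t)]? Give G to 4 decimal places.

G = -1.7178

t=0: π = [0.3750, 0.3750, 0.2500], E[r] = 0.0000, γ^t·E[r] = 0.000000, running G = 0.000000
t=1: π = [0.2969, 0.3125, 0.3906], E[r] = -0.5000, γ^t·E[r] = -0.450000, running G = -0.450000
t=2: π = [0.2871, 0.2773, 0.4355], E[r] = -0.7813, γ^t·E[r] = -0.632813, running G = -1.082813
t=3: π = [0.2859, 0.2661, 0.4480], E[r] = -0.8711, γ^t·E[r] = -0.635027, running G = -1.717840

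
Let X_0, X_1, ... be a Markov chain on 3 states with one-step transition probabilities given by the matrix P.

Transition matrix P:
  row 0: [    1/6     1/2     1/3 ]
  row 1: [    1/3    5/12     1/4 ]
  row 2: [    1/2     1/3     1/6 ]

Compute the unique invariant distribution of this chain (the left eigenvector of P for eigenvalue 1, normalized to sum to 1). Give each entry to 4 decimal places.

Balance equations π_j = Σ_i π_i·P[i][j]:
  π_0 = 1/6·π_0 + 1/3·π_1 + 1/2·π_2
  π_1 = 1/2·π_0 + 5/12·π_1 + 1/3·π_2
  normalize: π_0 + π_1 + π_2 = 1
Solving the linear system gives exactly π = [29/90, 19/45, 23/90].

π = [0.3222, 0.4222, 0.2556]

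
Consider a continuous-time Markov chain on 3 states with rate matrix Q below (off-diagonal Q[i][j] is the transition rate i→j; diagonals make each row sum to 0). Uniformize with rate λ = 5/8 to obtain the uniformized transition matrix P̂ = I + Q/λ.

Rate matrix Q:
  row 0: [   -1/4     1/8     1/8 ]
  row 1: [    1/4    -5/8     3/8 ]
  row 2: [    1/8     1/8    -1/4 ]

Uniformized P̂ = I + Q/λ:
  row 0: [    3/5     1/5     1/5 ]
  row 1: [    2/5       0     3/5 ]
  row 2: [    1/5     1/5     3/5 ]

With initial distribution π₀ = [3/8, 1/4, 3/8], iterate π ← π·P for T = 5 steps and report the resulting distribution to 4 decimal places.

t=0: π = [0.3750, 0.2500, 0.3750]
t=1: π = [0.4000, 0.1500, 0.4500]
t=2: π = [0.3900, 0.1700, 0.4400]
t=3: π = [0.3900, 0.1660, 0.4440]
t=4: π = [0.3892, 0.1668, 0.4440]
t=5: π = [0.3890, 0.1666, 0.4443]

π = [0.3890, 0.1666, 0.4443]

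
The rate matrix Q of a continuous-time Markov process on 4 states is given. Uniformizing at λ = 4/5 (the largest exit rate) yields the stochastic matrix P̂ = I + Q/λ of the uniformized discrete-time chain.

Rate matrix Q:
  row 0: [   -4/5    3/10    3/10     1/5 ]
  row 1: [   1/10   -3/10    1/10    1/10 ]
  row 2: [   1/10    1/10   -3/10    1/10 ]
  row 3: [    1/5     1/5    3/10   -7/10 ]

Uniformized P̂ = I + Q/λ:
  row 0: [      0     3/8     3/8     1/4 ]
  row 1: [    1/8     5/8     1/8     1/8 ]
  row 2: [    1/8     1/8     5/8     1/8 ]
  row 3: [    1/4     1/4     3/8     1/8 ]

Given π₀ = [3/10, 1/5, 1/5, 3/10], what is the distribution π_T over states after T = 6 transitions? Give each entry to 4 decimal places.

π = [0.1268, 0.3485, 0.3839, 0.1408]

t=0: π = [0.3000, 0.2000, 0.2000, 0.3000]
t=1: π = [0.1250, 0.3375, 0.3750, 0.1625]
t=2: π = [0.1297, 0.3453, 0.3844, 0.1406]
t=3: π = [0.1264, 0.3477, 0.3848, 0.1412]
t=4: π = [0.1269, 0.3481, 0.3843, 0.1408]
t=5: π = [0.1267, 0.3483, 0.3841, 0.1409]
t=6: π = [0.1268, 0.3485, 0.3839, 0.1408]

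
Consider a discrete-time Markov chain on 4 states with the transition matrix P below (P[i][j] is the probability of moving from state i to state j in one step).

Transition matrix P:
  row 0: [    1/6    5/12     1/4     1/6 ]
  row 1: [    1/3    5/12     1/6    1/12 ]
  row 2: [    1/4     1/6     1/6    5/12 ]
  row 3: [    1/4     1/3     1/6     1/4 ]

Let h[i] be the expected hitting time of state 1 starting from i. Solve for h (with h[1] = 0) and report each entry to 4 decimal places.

h = [2.9103, 0.0000, 3.6279, 3.1096]

First-step conditioning: h[1] = 0; for i ≠ 1, h[i] = 1 + Σ_k P[i][k]·h[k].
  h[0] = 1 + 1/6·h[0] + 1/4·h[2] + 1/6·h[3]
  h[2] = 1 + 1/4·h[0] + 1/6·h[2] + 5/12·h[3]
  h[3] = 1 + 1/4·h[0] + 1/6·h[2] + 1/4·h[3]
Solving the 3×3 linear system over states ≠ 1 gives exactly h = [876/301, 0, 156/43, 936/301] (h[1] = 0 is the target).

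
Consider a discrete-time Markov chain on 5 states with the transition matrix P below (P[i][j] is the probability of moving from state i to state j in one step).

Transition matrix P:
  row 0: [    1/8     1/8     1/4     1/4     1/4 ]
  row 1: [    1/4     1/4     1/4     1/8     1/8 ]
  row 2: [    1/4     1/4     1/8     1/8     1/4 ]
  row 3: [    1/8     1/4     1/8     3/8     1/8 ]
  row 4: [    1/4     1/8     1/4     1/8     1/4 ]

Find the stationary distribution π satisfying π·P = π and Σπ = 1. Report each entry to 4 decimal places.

Balance equations π_j = Σ_i π_i·P[i][j]:
  π_0 = 1/8·π_0 + 1/4·π_1 + 1/4·π_2 + 1/8·π_3 + 1/4·π_4
  π_1 = 1/8·π_0 + 1/4·π_1 + 1/4·π_2 + 1/4·π_3 + 1/8·π_4
  π_2 = 1/4·π_0 + 1/4·π_1 + 1/8·π_2 + 1/8·π_3 + 1/4·π_4
  π_3 = 1/4·π_0 + 1/8·π_1 + 1/8·π_2 + 3/8·π_3 + 1/8·π_4
  normalize: π_0 + π_1 + π_2 + π_3 + π_4 = 1
Solving the linear system gives exactly π = [1/5, 1/5, 1/5, 1/5, 1/5].

π = [0.2000, 0.2000, 0.2000, 0.2000, 0.2000]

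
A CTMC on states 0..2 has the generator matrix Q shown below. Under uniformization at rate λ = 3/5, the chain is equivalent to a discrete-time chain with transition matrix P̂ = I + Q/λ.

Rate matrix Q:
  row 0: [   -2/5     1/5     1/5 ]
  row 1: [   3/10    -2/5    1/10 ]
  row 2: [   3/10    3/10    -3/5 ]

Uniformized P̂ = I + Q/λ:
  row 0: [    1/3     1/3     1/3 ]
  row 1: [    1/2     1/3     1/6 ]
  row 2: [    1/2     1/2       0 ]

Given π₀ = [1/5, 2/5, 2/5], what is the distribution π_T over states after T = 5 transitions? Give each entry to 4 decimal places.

π = [0.4286, 0.3675, 0.2039]

t=0: π = [0.2000, 0.4000, 0.4000]
t=1: π = [0.4667, 0.4000, 0.1333]
t=2: π = [0.4222, 0.3556, 0.2222]
t=3: π = [0.4296, 0.3704, 0.2000]
t=4: π = [0.4284, 0.3667, 0.2049]
t=5: π = [0.4286, 0.3675, 0.2039]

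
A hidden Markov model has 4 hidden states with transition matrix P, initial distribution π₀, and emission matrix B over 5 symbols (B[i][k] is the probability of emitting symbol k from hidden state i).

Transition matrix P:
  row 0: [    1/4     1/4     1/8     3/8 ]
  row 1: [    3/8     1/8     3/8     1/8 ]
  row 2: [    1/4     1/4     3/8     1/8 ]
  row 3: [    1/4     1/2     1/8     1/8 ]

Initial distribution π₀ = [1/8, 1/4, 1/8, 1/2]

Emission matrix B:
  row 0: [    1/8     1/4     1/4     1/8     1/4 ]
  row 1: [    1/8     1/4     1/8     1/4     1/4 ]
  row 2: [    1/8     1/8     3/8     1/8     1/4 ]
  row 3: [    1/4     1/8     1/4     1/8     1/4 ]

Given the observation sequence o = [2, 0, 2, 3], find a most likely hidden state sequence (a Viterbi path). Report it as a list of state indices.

t=0: δ = [3.125e-02, 3.125e-02, 4.688e-02, 1.250e-01]  (obs o_0=2)
t=1: δ = [3.906e-03, 7.812e-03, 2.197e-03, 3.906e-03]  ψ = [3, 3, 2, 3]  (obs o_1=0)
t=2: δ = [7.324e-04, 2.441e-04, 1.099e-03, 3.662e-04]  ψ = [1, 3, 1, 0]  (obs o_2=2)
t=3: δ = [3.433e-05, 6.866e-05, 5.150e-05, 3.433e-05]  ψ = [2, 2, 2, 0]  (obs o_3=3)
backtrack: best end state = 1; path = [3, 1, 2, 1]

path = [3, 1, 2, 1]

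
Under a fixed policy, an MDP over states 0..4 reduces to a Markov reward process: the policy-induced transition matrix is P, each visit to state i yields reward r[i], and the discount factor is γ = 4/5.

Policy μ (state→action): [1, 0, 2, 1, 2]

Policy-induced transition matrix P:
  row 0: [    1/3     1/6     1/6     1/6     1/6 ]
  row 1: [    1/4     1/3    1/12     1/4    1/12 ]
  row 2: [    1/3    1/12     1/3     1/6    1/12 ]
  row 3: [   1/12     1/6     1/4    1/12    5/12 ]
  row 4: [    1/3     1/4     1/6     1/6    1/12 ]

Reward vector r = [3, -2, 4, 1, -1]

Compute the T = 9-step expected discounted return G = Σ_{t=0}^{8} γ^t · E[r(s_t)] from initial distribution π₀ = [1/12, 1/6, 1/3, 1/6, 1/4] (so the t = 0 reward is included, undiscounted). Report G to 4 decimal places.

G = 5.3893

t=0: π = [0.0833, 0.1667, 0.3333, 0.1667, 0.2500], E[r] = 1.1667, γ^t·E[r] = 1.166667, running G = 1.166667
t=1: π = [0.2778, 0.1875, 0.2222, 0.1667, 0.1458], E[r] = 1.3681, γ^t·E[r] = 1.094444, running G = 2.261111
t=2: π = [0.2760, 0.1916, 0.2020, 0.1684, 0.1620], E[r] = 1.2593, γ^t·E[r] = 0.805926, running G = 3.067037
t=3: π = [0.2753, 0.1953, 0.1984, 0.1686, 0.1625], E[r] = 1.2350, γ^t·E[r] = 0.632321, running G = 3.699358
t=4: π = [0.2749, 0.1962, 0.1975, 0.1689, 0.1625], E[r] = 1.2288, γ^t·E[r] = 0.503302, running G = 4.202660
t=5: π = [0.2748, 0.1964, 0.1973, 0.1689, 0.1625], E[r] = 1.2270, γ^t·E[r] = 0.402069, running G = 4.604729
t=6: π = [0.2747, 0.1965, 0.1973, 0.1690, 0.1625], E[r] = 1.2266, γ^t·E[r] = 0.321548, running G = 4.926277
t=7: π = [0.2747, 0.1965, 0.1972, 0.1690, 0.1625], E[r] = 1.2265, γ^t·E[r] = 0.257217, running G = 5.183494
t=8: π = [0.2747, 0.1965, 0.1972, 0.1690, 0.1625], E[r] = 1.2265, γ^t·E[r] = 0.205769, running G = 5.389263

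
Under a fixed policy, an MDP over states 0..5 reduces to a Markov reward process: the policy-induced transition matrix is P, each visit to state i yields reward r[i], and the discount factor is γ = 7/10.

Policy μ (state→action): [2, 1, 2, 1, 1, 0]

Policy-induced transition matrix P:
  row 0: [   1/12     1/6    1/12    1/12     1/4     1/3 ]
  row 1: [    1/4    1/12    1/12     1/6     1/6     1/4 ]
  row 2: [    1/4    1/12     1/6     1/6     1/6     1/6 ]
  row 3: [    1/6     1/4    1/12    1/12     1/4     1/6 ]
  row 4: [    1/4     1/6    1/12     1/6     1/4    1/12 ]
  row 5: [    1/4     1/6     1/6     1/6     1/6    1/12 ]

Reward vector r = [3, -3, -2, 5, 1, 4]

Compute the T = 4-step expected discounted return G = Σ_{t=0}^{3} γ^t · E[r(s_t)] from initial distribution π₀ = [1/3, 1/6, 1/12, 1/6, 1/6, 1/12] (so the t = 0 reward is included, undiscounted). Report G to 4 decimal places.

G = 4.0659

t=0: π = [0.3333, 0.1667, 0.0833, 0.1667, 0.1667, 0.0833], E[r] = 1.6667, γ^t·E[r] = 1.666667, running G = 1.666667
t=1: π = [0.1806, 0.1597, 0.0972, 0.1250, 0.2222, 0.2153], E[r] = 1.5764, γ^t·E[r] = 1.103472, running G = 2.770139
t=2: π = [0.2095, 0.1557, 0.1094, 0.1412, 0.2106, 0.1736], E[r] = 1.5538, γ^t·E[r] = 0.761372, running G = 3.531510
t=3: π = [0.2033, 0.1563, 0.1069, 0.1374, 0.2134, 0.1825], E[r] = 1.5579, γ^t·E[r] = 0.534350, running G = 4.065860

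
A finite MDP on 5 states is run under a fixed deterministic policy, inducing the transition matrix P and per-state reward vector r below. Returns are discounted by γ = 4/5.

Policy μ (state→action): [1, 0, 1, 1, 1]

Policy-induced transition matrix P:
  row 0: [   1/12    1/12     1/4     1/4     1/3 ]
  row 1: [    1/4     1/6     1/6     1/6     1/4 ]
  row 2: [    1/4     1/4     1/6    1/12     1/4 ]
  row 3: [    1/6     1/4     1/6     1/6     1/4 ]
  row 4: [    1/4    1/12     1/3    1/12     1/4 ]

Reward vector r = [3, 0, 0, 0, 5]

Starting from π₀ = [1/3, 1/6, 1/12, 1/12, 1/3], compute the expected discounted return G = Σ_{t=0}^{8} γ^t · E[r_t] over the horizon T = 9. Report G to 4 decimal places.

G = 9.1511

t=0: π = [0.3333, 0.1667, 0.0833, 0.0833, 0.3333], E[r] = 2.6667, γ^t·E[r] = 2.666667, running G = 2.666667
t=1: π = [0.1875, 0.1250, 0.2500, 0.1597, 0.2778], E[r] = 1.9514, γ^t·E[r] = 1.561111, running G = 4.227778
t=2: π = [0.2054, 0.1620, 0.2286, 0.1383, 0.2656], E[r] = 1.9444, γ^t·E[r] = 1.244444, running G = 5.472222
t=3: π = [0.2042, 0.1580, 0.2281, 0.1426, 0.2671], E[r] = 1.9483, γ^t·E[r] = 0.997531, running G = 6.469753
t=4: π = [0.2041, 0.1583, 0.2282, 0.1424, 0.2670], E[r] = 1.9473, γ^t·E[r] = 0.797626, running G = 7.267379
t=5: π = [0.2041, 0.1583, 0.2282, 0.1424, 0.2670], E[r] = 1.9474, γ^t·E[r] = 0.638120, running G = 7.905500
t=6: π = [0.2041, 0.1583, 0.2282, 0.1424, 0.2670], E[r] = 1.9474, γ^t·E[r] = 0.510496, running G = 8.415996
t=7: π = [0.2041, 0.1583, 0.2282, 0.1424, 0.2670], E[r] = 1.9474, γ^t·E[r] = 0.408397, running G = 8.824393
t=8: π = [0.2041, 0.1583, 0.2282, 0.1424, 0.2670], E[r] = 1.9474, γ^t·E[r] = 0.326717, running G = 9.151110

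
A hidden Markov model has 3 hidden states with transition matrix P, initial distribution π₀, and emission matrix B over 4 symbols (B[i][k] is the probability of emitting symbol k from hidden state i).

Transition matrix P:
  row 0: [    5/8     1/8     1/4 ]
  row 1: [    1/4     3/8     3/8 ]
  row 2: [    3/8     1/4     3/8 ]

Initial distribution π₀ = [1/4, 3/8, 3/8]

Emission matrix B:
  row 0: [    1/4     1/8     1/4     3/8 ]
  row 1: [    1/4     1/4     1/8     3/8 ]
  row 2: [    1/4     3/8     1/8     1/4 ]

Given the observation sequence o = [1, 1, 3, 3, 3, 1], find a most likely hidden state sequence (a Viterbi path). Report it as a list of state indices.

path = [2, 2, 0, 0, 0, 2]

t=0: δ = [3.125e-02, 9.375e-02, 1.406e-01]  (obs o_0=1)
t=1: δ = [6.592e-03, 8.789e-03, 1.978e-02]  ψ = [2, 1, 2]  (obs o_1=1)
t=2: δ = [2.781e-03, 1.854e-03, 1.854e-03]  ψ = [2, 2, 2]  (obs o_2=3)
t=3: δ = [6.518e-04, 2.607e-04, 1.738e-04]  ψ = [0, 1, 0]  (obs o_3=3)
t=4: δ = [1.528e-04, 3.666e-05, 4.074e-05]  ψ = [0, 1, 0]  (obs o_4=3)
t=5: δ = [1.193e-05, 4.774e-06, 1.432e-05]  ψ = [0, 0, 0]  (obs o_5=1)
backtrack: best end state = 2; path = [2, 2, 0, 0, 0, 2]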